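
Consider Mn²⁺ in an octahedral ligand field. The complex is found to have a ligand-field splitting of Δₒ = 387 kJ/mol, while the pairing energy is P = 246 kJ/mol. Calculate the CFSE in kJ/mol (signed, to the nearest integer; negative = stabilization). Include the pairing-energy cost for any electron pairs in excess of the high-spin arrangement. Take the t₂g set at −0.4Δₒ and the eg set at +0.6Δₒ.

-282

Group 7 minus oxidation state +2 gives a d⁵ configuration for Mn²⁺.
Δₒ > P, so pairing is preferred: the ground state is low-spin.
Filling d⁵ accordingly: t₂g⁵ eg⁰.
Orbital CFSE = -2.0Δₒ = -2.0 × 387 = -774 kJ/mol.
Excess pairs vs high-spin: 2 − 0 = 2; pairing cost = +492 kJ/mol.
Net CFSE = -774 + 492 = -282 kJ/mol.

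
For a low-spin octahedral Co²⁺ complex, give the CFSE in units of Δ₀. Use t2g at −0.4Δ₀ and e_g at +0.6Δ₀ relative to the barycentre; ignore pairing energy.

Group 9 minus oxidation state +2 gives a d⁷ configuration for Co²⁺.
Configuration: t2g^6 e_g^1.
CFSE = 6(-0.4Δ₀) + 1(0.6Δ₀) = -2.4Δ₀ + 0.6Δ₀ = -1.8Δ₀.

-1.8 Δ₀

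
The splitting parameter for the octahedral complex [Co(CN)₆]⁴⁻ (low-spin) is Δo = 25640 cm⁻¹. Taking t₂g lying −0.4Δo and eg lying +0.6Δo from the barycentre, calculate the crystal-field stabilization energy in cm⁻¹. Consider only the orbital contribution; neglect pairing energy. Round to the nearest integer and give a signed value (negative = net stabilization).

-46152

Each CN⁻ contributes -1; 6 × (-1) = -6. With overall charge -4, Co is in the +2 oxidation state.
Co sits in group 9; removing 2 electrons leaves Co²⁺ with 9 − 2 = 7 d electrons.
Electron filling gives t₂g⁶ eg¹.
The orbital stabilization is -1.8Δo = -1.8 × 25640 = -46152 cm⁻¹.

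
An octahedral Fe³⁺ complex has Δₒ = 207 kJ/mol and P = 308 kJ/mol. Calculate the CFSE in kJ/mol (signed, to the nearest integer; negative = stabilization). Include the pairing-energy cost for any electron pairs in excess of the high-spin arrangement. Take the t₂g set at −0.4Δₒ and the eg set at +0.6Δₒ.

Fe³⁺: group 8, so d-count = 8 − 3 = 5.
Since Δₒ = 207 kJ/mol < P = 308 kJ/mol, the complex adopts the high-spin configuration.
Filling d⁵ accordingly: t₂g³ eg².
Orbital CFSE = 0.0Δₒ = 0.0 × 207 = 0 kJ/mol.
High-spin has no excess pairs, so no pairing correction applies.

0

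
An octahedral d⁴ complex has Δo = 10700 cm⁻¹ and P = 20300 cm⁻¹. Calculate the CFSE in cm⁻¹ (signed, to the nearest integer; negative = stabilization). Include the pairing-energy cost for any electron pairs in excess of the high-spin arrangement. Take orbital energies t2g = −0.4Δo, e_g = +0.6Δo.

Here Δo < P (10700 < 20300), so the high-spin state is favoured.
That gives t2g^3 e_g^1.
Orbital CFSE = -0.6Δo = -0.6 × 10700 = -6420 cm⁻¹.
High-spin has no excess pairs, so no pairing correction applies.

-6420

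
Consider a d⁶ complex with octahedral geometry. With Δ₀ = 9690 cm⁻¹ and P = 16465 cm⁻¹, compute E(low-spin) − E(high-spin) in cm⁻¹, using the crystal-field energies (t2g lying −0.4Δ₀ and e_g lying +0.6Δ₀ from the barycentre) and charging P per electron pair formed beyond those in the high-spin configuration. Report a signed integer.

In the high-spin limit (t2g^4 e_g^2) the orbital term is -0.4Δ₀ = -3876 cm⁻¹, with no excess pairing.
Low-spin: t2g^6 e_g^0, orbital CFSE = -2.4Δ₀ = -23256 cm⁻¹; plus 2 excess pairs × P = +32930 cm⁻¹; total 9674 cm⁻¹.
E(LS) − E(HS) = 9674 − (-3876) = 13550 cm⁻¹.

13550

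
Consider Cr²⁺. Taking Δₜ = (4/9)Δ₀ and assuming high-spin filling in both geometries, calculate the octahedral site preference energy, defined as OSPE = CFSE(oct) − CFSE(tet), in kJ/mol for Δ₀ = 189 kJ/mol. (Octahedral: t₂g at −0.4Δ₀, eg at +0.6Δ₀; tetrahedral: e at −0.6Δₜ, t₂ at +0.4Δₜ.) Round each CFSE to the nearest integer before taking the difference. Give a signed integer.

Cr sits in group 6; removing 2 electrons leaves Cr²⁺ with 6 − 2 = 4 d electrons.
Octahedral high-spin t₂g³ eg¹: CFSE = -0.6 × 189 = -113 kJ/mol.
Tetrahedral e² t₂² gives -0.4Δₜ = -0.4 × (4/9) × 189 = -34 kJ/mol.
OSPE = CFSE(oct) − CFSE(tet) = -113 − (-34) = -79 kJ/mol.

-79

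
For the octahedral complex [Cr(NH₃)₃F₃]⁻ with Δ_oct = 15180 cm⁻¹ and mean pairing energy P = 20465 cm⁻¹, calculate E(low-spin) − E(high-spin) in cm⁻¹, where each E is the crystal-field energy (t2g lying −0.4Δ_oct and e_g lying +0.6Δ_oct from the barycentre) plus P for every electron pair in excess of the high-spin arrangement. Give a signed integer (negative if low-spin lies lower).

Ligand charges: 3×(+0) from NH₃ and 3×(-1) from F⁻ sum to -3; with overall charge -1, Cr is +2.
Cr sits in group 6; removing 2 electrons leaves Cr²⁺ with 6 − 2 = 4 d electrons.
In the high-spin limit (t2g^3 e_g^1) the orbital term is -0.6Δ_oct = -9108 cm⁻¹, with no excess pairing.
Low-spin: t2g^4 e_g^0, orbital CFSE = -1.6Δ_oct = -24288 cm⁻¹; plus 1 excess pair × P = +20465 cm⁻¹; total -3823 cm⁻¹.
E(LS) − E(HS) = -3823 − (-9108) = 5285 cm⁻¹.

5285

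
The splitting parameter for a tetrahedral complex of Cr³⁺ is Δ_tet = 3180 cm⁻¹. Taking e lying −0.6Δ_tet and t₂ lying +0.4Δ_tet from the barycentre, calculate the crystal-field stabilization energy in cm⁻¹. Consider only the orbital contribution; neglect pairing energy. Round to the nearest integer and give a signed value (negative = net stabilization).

Cr is in group 6, so Cr³⁺ is d³ (6 − 3 = 3).
With tetrahedral geometry the complex is necessarily high-spin.
The d³ electrons fill as e² t₂¹.
Orbital CFSE = 2(-0.6) + 1(0.4) = -0.8Δ_tet = -0.8 × 3180 = -2544 cm⁻¹.

-2544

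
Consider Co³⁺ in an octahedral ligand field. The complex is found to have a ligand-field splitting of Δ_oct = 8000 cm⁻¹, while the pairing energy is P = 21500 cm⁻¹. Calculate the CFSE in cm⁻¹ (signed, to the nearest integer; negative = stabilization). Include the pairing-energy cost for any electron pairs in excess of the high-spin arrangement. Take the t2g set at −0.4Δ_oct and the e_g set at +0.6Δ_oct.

-3200

Co³⁺: group 9, so d-count = 9 − 3 = 6.
Δ_oct < P, so pairing is avoided: the ground state is high-spin.
Configuration: t2g^4 e_g^2.
Orbital CFSE = -0.4Δ_oct = -0.4 × 8000 = -3200 cm⁻¹.
High-spin has no excess pairs, so no pairing correction applies.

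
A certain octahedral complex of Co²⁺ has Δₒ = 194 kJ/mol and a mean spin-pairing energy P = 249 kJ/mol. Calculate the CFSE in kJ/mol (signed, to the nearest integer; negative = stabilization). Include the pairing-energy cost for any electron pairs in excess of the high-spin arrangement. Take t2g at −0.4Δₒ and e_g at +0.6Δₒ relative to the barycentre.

Group 9 minus oxidation state +2 gives a d⁷ configuration for Co²⁺.
Since Δₒ = 194 kJ/mol < P = 249 kJ/mol, the complex adopts the high-spin configuration.
Filling d⁷ accordingly: t2g^5 e_g^2.
Orbital CFSE = -0.8Δₒ = -0.8 × 194 = -155 kJ/mol.
High-spin has no excess pairs, so no pairing correction applies.

-155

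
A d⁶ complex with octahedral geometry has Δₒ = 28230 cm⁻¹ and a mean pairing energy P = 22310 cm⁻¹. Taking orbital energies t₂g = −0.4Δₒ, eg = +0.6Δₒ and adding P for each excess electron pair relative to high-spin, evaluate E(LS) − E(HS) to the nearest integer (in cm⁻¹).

High-spin: t₂g⁴ eg², CFSE = -0.4Δₒ = -11292 cm⁻¹.
Low-spin t₂g⁶ eg⁰ gives -2.4Δₒ = -67752 cm⁻¹, but forming 2 extra pairs costs 2P = 44620 cm⁻¹, so E(LS) = -67752 + 44620 = -23132 cm⁻¹.
The difference is -23132 − (-11292) = -11840 cm⁻¹, so low-spin lies lower.

-11840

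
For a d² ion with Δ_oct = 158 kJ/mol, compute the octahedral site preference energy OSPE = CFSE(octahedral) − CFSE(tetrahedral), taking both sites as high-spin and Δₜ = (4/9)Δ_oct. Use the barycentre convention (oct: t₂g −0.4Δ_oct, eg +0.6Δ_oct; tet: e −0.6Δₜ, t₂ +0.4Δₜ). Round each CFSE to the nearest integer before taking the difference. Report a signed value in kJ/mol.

Octahedral high-spin t2g^2 e_g^0: CFSE = -0.8 × 158 = -126 kJ/mol.
Tetrahedral e^2 t2^0 gives -1.2Δₜ = -1.2 × (4/9) × 158 = -84 kJ/mol.
OSPE = -126 − (-84) = -42 kJ/mol.

-42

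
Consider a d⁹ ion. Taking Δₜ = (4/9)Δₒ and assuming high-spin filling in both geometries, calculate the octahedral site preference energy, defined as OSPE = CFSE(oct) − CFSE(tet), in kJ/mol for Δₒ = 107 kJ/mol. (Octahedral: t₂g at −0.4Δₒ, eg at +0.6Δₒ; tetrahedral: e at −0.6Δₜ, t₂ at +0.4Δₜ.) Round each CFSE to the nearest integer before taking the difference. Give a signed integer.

-45

Octahedral (high-spin): t₂g⁶ eg³, CFSE = 6(−0.4) + 3(+0.6) = -0.6Δₒ = -0.6 × 107 = -64 kJ/mol.
In a tetrahedral site the filling is e⁴ t₂⁵: CFSE(tet) = -0.4Δₜ = -0.4 × (4/9)(107) = -19 kJ/mol.
Subtracting, OSPE = -64 − (-19) = -45 kJ/mol.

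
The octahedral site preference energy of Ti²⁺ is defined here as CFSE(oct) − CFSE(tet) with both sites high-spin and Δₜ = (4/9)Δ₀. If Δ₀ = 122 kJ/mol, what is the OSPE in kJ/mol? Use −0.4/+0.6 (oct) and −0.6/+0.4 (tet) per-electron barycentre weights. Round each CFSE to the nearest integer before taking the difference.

-33

Ti²⁺: group 4, so d-count = 4 − 2 = 2.
Octahedral (high-spin): t2g^2 e_g^0, CFSE = 2(−0.4) + 0(+0.6) = -0.8Δ₀ = -0.8 × 122 = -98 kJ/mol.
Tetrahedral: e^2 t2^0, CFSE = 2(−0.6) + 0(+0.4) = -1.2Δₜ = -1.2 × (4/9) × 122 = -65 kJ/mol.
Subtracting, OSPE = -98 − (-65) = -33 kJ/mol.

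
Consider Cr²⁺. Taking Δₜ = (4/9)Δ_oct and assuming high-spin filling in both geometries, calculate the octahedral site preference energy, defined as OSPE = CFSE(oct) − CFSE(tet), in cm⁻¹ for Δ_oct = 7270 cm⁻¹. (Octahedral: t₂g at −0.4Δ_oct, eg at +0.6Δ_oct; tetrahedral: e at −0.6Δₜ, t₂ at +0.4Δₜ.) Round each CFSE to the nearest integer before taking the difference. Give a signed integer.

-3070

Cr sits in group 6; removing 2 electrons leaves Cr²⁺ with 6 − 2 = 4 d electrons.
Octahedral high-spin t₂g³ eg¹: CFSE = -0.6 × 7270 = -4362 cm⁻¹.
Tetrahedral e² t₂² gives -0.4Δₜ = -0.4 × (4/9) × 7270 = -1292 cm⁻¹.
OSPE = CFSE(oct) − CFSE(tet) = -4362 − (-1292) = -3070 cm⁻¹.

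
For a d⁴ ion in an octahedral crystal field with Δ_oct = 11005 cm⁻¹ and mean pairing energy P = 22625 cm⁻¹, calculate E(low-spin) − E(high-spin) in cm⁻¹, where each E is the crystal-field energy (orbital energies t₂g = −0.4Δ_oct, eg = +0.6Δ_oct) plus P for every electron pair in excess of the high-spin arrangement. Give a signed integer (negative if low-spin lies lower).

11620

High-spin d⁴ fills as t₂g³ eg¹ with CFSE 3(−0.4) + 1(+0.6) = -0.6Δ_oct = -6603 cm⁻¹.
Low-spin: t₂g⁴ eg⁰, orbital CFSE = -1.6Δ_oct = -17608 cm⁻¹; plus 1 excess pair × P = +22625 cm⁻¹; total 5017 cm⁻¹.
The difference is 5017 − (-6603) = 11620 cm⁻¹, so high-spin lies lower.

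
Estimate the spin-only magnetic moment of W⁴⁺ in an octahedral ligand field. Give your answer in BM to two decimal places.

Group 6 minus oxidation state +4 gives a d² configuration for W⁴⁺.
For octahedral d² the high- and low-spin configurations coincide.
Configuration: t₂g² eg⁰ → 2 unpaired electrons.
μ(spin-only) = √[2(2+2)] = √8 ≈ 2.83 BM.

2.83 BM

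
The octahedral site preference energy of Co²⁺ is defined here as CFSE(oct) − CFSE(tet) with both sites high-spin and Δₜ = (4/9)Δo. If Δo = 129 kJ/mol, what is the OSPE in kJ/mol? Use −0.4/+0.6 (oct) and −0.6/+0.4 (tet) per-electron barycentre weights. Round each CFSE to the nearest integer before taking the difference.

-34

Co²⁺: group 9, so d-count = 9 − 2 = 7.
In an octahedral site d⁷ (HS) is t₂g⁵ eg², giving CFSE(oct) = -0.8Δo = -103 kJ/mol.
Tetrahedral: e⁴ t₂³, CFSE = 4(−0.6) + 3(+0.4) = -1.2Δₜ = -1.2 × (4/9) × 129 = -69 kJ/mol.
OSPE = CFSE(oct) − CFSE(tet) = -103 − (-69) = -34 kJ/mol.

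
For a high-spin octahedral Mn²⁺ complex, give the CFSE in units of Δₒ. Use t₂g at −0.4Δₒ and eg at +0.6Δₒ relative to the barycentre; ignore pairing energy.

0.0 Δₒ

Mn is in group 7, so Mn²⁺ is d⁵ (7 − 2 = 5).
Configuration: t₂g³ eg².
CFSE = 3(-0.4Δₒ) + 2(0.6Δₒ) = -1.2Δₒ + 1.2Δₒ = 0.0Δₒ.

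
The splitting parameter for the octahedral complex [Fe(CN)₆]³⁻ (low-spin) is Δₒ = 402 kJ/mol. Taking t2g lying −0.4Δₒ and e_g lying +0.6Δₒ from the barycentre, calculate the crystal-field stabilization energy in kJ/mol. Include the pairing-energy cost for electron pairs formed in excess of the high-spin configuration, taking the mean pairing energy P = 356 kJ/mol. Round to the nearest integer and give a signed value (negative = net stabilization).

Each CN⁻ contributes -1; 6 × (-1) = -6. With overall charge -3, Fe is in the +3 oxidation state.
Group 8 minus oxidation state +3 gives a d⁵ configuration for Fe³⁺.
Electron filling gives t2g^5 e_g^0.
The orbital stabilization is -2.0Δₒ = -2.0 × 402 = -804 kJ/mol.
High-spin d⁵ would be t2g^3 e_g^2 with 0 pairs; low-spin has 2, so 2 excess pairs cost +2P = +712 kJ/mol.
Overall CFSE = -804 + 712 = -92 kJ/mol.

-92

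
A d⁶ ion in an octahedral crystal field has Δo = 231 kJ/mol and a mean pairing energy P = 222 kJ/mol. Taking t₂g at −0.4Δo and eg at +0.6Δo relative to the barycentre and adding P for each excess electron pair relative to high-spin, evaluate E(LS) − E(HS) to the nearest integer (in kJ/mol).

High-spin: t₂g⁴ eg², CFSE = -0.4Δo = -92 kJ/mol.
Low-spin: t₂g⁶ eg⁰, orbital CFSE = -2.4Δo = -554 kJ/mol; plus 2 excess pairs × P = +444 kJ/mol; total -110 kJ/mol.
Thus E(LS) − E(HS) = -18 kJ/mol.

-18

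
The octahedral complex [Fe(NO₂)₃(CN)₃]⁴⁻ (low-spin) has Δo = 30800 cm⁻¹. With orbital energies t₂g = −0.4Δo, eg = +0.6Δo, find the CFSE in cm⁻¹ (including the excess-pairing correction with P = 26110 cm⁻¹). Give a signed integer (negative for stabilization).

-21700

Ligand charges: 3×(-1) from NO₂⁻ and 3×(-1) from CN⁻ sum to -6; with overall charge -4, Fe is +2.
Fe is in group 8, so Fe²⁺ is d⁶ (8 − 2 = 6).
Configuration: t₂g⁶ eg⁰.
Orbital CFSE = 6(-0.4) + 0(0.6) = -2.4Δo = -2.4 × 30800 = -73920 cm⁻¹.
Pairing penalty: 3 pairs vs 1 in the high-spin reference → 2 extra × P = 52220 cm⁻¹.
Combining: -73920 + 52220 = -21700 cm⁻¹.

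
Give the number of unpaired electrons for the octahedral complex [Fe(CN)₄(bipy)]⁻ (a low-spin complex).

Ligand charges: 4×(-1) from CN⁻ and 1×(+0) from bipy sum to -4; with overall charge -1, Fe is +3.
Group 8 minus oxidation state +3 gives a d⁵ configuration for Fe³⁺.
Configuration: t2g^5 e_g^0, giving 1 unpaired electron.

1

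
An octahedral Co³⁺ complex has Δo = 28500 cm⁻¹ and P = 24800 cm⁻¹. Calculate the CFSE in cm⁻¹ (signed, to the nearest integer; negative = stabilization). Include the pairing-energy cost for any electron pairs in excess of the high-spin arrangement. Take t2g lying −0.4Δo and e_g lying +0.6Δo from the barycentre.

Group 9 minus oxidation state +3 gives a d⁶ configuration for Co³⁺.
Here Δo > P (28500 > 24800), so the low-spin state is favoured.
That gives t2g^6 e_g^0.
Orbital CFSE = -2.4Δo = -2.4 × 28500 = -68400 cm⁻¹.
Excess pairs vs high-spin: 3 − 1 = 2; pairing cost = +49600 cm⁻¹.
Net CFSE = -68400 + 49600 = -18800 cm⁻¹.

-18800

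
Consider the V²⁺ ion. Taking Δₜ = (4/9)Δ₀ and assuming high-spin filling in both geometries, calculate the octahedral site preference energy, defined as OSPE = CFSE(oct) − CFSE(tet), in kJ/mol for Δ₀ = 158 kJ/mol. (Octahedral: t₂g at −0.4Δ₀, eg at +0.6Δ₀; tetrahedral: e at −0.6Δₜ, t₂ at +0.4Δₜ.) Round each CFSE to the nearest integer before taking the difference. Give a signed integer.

-134

V sits in group 5; removing 2 electrons leaves V²⁺ with 5 − 2 = 3 d electrons.
Octahedral (high-spin): t₂g³ eg⁰, CFSE = 3(−0.4) + 0(+0.6) = -1.2Δ₀ = -1.2 × 158 = -190 kJ/mol.
In a tetrahedral site the filling is e² t₂¹: CFSE(tet) = -0.8Δₜ = -0.8 × (4/9)(158) = -56 kJ/mol.
OSPE = -190 − (-56) = -134 kJ/mol.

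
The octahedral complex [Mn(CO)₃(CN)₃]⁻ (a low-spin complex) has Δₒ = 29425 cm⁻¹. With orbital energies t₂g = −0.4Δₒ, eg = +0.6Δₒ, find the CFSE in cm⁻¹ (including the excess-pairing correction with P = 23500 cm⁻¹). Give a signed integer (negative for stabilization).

Ligand charges: 3×(+0) from CO and 3×(-1) from CN⁻ sum to -3; with overall charge -1, Mn is +2.
Mn is in group 7, so Mn²⁺ is d⁵ (7 − 2 = 5).
Configuration: t₂g⁵ eg⁰.
CFSE(orbital) = 5×(-0.4Δₒ) + 0×(0.6Δₒ) = -2.0Δₒ; with Δₒ = 29425 cm⁻¹ that is -58850 cm⁻¹.
High-spin d⁵ would be t₂g³ eg² with 0 pairs; low-spin has 2, so 2 excess pairs cost +2P = +47000 cm⁻¹.
Overall CFSE = -58850 + 47000 = -11850 cm⁻¹.

-11850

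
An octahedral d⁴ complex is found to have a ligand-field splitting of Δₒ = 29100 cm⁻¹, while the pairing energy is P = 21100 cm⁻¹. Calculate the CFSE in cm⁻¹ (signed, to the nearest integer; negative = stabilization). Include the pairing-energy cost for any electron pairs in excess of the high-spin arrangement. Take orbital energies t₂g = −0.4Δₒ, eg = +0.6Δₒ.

-25460

Δₒ > P, so pairing is preferred: the ground state is low-spin.
That gives t₂g⁴ eg⁰.
Orbital CFSE = -1.6Δₒ = -1.6 × 29100 = -46560 cm⁻¹.
Excess pairs vs high-spin: 1 − 0 = 1; pairing cost = +21100 cm⁻¹.
Net CFSE = -46560 + 21100 = -25460 cm⁻¹.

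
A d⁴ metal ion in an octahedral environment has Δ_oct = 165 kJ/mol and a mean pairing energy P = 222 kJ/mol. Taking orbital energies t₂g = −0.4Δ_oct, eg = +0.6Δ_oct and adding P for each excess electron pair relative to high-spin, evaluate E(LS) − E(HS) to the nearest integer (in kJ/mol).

57

In the high-spin limit (t₂g³ eg¹) the orbital term is -0.6Δ_oct = -99 kJ/mol, with no excess pairing.
Low-spin t₂g⁴ eg⁰ gives -1.6Δ_oct = -264 kJ/mol, but forming 1 extra pair costs 1P = 222 kJ/mol, so E(LS) = -264 + 222 = -42 kJ/mol.
Thus E(LS) − E(HS) = 57 kJ/mol.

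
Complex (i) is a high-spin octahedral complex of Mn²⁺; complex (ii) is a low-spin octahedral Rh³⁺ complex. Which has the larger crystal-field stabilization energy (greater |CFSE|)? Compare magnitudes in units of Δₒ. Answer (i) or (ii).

(ii)

(i): Group 7 minus oxidation state +2 gives a d⁵ configuration for Mn²⁺; t2g^3 e_g^2, CFSE = 0.0Δₒ.
(ii): Rh³⁺: group 9, so d-count = 9 − 3 = 6; t₂g⁶ eg⁰, CFSE = -2.4Δₒ.
So (ii) has the larger |CFSE|.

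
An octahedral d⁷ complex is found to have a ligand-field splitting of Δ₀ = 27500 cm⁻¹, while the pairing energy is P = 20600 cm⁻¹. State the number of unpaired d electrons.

With Δ₀ > P the complex is low-spin.
That gives t₂g⁶ eg¹.
Unpaired electrons: 1.

1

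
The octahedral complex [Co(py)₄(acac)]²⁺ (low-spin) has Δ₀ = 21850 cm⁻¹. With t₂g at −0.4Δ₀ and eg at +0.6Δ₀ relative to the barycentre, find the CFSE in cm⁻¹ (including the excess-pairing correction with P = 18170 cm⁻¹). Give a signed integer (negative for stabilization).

Ligand charges: 4×(+0) from py and 1×(-1) from acac⁻ sum to -1; with overall charge +2, Co is +3.
Group 9 minus oxidation state +3 gives a d⁶ configuration for Co³⁺.
Electron filling gives t₂g⁶ eg⁰.
Orbital CFSE = 6(-0.4) + 0(0.6) = -2.4Δ₀ = -2.4 × 21850 = -52440 cm⁻¹.
Pairing penalty: 3 pairs vs 1 in the high-spin reference → 2 extra × P = 36340 cm⁻¹.
Net CFSE = -52440 + 36340 = -16100 cm⁻¹.

-16100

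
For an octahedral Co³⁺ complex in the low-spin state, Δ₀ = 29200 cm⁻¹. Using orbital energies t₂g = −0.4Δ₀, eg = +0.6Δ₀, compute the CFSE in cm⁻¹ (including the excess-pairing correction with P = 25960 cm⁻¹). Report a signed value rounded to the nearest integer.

-18160

Co is in group 9, so Co³⁺ is d⁶ (9 − 3 = 6).
Electron filling gives t₂g⁶ eg⁰.
The orbital stabilization is -2.4Δ₀ = -2.4 × 29200 = -70080 cm⁻¹.
Pairing penalty: 3 pairs vs 1 in the high-spin reference → 2 extra × P = 51920 cm⁻¹.
Combining: -70080 + 51920 = -18160 cm⁻¹.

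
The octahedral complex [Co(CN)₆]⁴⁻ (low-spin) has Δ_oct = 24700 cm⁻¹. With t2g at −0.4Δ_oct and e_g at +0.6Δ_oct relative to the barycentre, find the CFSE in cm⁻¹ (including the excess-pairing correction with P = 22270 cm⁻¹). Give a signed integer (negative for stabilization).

-22190

Each CN⁻ contributes -1; 6 × (-1) = -6. With overall charge -4, Co is in the +2 oxidation state.
Co²⁺: group 9, so d-count = 9 − 2 = 7.
Electron filling gives t2g^6 e_g^1.
Orbital CFSE = 6(-0.4) + 1(0.6) = -1.8Δ_oct = -1.8 × 24700 = -44460 cm⁻¹.
Pairing penalty: 3 pairs vs 2 in the high-spin reference → 1 extra × P = 22270 cm⁻¹.
Combining: -44460 + 22270 = -22190 cm⁻¹.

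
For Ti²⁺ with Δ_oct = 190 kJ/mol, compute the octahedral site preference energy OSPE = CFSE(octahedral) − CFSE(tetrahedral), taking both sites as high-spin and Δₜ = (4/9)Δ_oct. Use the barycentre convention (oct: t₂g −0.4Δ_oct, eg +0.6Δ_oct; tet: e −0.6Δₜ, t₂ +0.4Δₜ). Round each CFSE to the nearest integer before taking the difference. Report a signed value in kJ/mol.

-51

Ti is in group 4, so Ti²⁺ is d² (4 − 2 = 2).
In an octahedral site d² (HS) is t₂g² eg⁰, giving CFSE(oct) = -0.8Δ_oct = -152 kJ/mol.
In a tetrahedral site the filling is e² t₂⁰: CFSE(tet) = -1.2Δₜ = -1.2 × (4/9)(190) = -101 kJ/mol.
OSPE = CFSE(oct) − CFSE(tet) = -152 − (-101) = -51 kJ/mol.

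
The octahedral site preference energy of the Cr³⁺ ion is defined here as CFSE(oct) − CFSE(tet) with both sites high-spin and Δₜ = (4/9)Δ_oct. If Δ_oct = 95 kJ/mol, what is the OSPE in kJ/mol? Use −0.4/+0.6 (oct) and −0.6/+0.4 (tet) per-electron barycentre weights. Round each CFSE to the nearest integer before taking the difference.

Group 6 minus oxidation state +3 gives a d³ configuration for Cr³⁺.
Octahedral high-spin t2g^3 e_g^0: CFSE = -1.2 × 95 = -114 kJ/mol.
Tetrahedral: e^2 t2^1, CFSE = 2(−0.6) + 1(+0.4) = -0.8Δₜ = -0.8 × (4/9) × 95 = -34 kJ/mol.
OSPE = CFSE(oct) − CFSE(tet) = -114 − (-34) = -80 kJ/mol.

-80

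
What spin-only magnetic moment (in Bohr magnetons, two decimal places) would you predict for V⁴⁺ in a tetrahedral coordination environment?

Group 5 minus oxidation state +4 gives a d¹ configuration for V⁴⁺.
With tetrahedral geometry the complex is necessarily high-spin.
Configuration: e¹ t₂⁰ → 1 unpaired electron.
μ(spin-only) = √[1(1+2)] = √3 ≈ 1.73 Bohr magnetons.

1.73 Bohr magnetons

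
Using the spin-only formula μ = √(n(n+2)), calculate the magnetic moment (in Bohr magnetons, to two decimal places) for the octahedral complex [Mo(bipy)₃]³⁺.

3.87 Bohr magnetons

bipy is neutral, so the +3 overall charge sits on Mo: oxidation state +3.
Mo is in group 6, so Mo³⁺ is d³ (6 − 3 = 3).
For octahedral d³ the high- and low-spin configurations coincide.
Configuration: t₂g³ eg⁰ → 3 unpaired electrons.
μ(spin-only) = √[3(3+2)] = √15 ≈ 3.87 Bohr magnetons.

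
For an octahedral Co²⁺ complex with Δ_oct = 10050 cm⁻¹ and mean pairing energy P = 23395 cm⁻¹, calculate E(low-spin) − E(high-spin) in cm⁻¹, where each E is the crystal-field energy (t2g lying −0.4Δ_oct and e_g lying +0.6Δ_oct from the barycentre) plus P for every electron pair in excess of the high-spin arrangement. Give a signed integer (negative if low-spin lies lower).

13345

Group 9 minus oxidation state +2 gives a d⁷ configuration for Co²⁺.
High-spin d⁷ fills as t2g^5 e_g^2 with CFSE 5(−0.4) + 2(+0.6) = -0.8Δ_oct = -8040 cm⁻¹.
For low-spin the configuration is t2g^6 e_g^1: orbital energy -1.8 × 10050 = -18090 cm⁻¹, and 1 additional pair relative to high-spin adds 23395 cm⁻¹, giving 5305 cm⁻¹.
The difference is 5305 − (-8040) = 13345 cm⁻¹, so high-spin lies lower.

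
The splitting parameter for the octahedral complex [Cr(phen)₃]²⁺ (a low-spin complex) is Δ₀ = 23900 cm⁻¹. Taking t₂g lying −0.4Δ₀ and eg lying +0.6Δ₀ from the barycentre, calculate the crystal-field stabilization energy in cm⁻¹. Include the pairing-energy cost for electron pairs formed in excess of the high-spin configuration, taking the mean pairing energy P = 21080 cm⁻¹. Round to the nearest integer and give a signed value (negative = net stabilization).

-17160

phen is neutral, so the +2 overall charge sits on Cr: oxidation state +2.
Cr is in group 6, so Cr²⁺ is d⁴ (6 − 2 = 4).
Configuration: t₂g⁴ eg⁰.
The orbital stabilization is -1.6Δ₀ = -1.6 × 23900 = -38240 cm⁻¹.
High-spin d⁴ would be t₂g³ eg¹ with 0 pairs; low-spin has 1, so 1 excess pair costs +1P = +21080 cm⁻¹.
Net CFSE = -38240 + 21080 = -17160 cm⁻¹.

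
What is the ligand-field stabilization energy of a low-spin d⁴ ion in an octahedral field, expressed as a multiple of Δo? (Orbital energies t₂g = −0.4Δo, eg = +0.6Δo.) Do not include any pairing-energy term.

-1.6 Δo

Configuration: t₂g⁴ eg⁰.
CFSE = 4(-0.4Δo) + 0(0.6Δo) = -1.6Δo + 0.0Δo = -1.6Δo.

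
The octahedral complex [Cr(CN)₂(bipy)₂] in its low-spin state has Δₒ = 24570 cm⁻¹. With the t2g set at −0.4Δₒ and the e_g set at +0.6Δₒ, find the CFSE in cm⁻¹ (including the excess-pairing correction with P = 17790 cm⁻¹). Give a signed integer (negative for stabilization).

-21522

Ligand charges: 2×(-1) from CN⁻ and 2×(+0) from bipy sum to -2; with overall charge +0, Cr is +2.
Group 6 minus oxidation state +2 gives a d⁴ configuration for Cr²⁺.
The d⁴ electrons fill as t2g^4 e_g^0.
CFSE(orbital) = 4×(-0.4Δₒ) + 0×(0.6Δₒ) = -1.6Δₒ; with Δₒ = 24570 cm⁻¹ that is -39312 cm⁻¹.
Pairing penalty: 1 pair vs 0 in the high-spin reference → 1 extra × P = 17790 cm⁻¹.
Net CFSE = -39312 + 17790 = -21522 cm⁻¹.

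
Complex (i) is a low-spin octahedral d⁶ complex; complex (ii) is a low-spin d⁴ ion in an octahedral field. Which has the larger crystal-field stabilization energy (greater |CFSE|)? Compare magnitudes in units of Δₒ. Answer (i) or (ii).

(i): t₂g⁶ eg⁰, CFSE = -2.4Δₒ.
(ii): t₂g⁴ eg⁰, CFSE = -1.6Δₒ.
So (i) has the larger |CFSE|.

(i)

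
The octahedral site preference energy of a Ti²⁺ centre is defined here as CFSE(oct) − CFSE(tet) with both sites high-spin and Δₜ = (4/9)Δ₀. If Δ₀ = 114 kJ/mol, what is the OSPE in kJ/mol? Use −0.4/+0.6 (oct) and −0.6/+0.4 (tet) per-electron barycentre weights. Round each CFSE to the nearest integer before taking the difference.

-30

Ti is in group 4, so Ti²⁺ is d² (4 − 2 = 2).
Octahedral high-spin t₂g² eg⁰: CFSE = -0.8 × 114 = -91 kJ/mol.
In a tetrahedral site the filling is e² t₂⁰: CFSE(tet) = -1.2Δₜ = -1.2 × (4/9)(114) = -61 kJ/mol.
OSPE = -91 − (-61) = -30 kJ/mol.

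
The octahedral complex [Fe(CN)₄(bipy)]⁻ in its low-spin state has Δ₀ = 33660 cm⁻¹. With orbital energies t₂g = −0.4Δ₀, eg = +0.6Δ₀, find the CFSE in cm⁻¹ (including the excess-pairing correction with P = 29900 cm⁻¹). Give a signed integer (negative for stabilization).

Ligand charges: 4×(-1) from CN⁻ and 1×(+0) from bipy sum to -4; with overall charge -1, Fe is +3.
Fe is in group 8, so Fe³⁺ is d⁵ (8 − 3 = 5).
The d⁵ electrons fill as t₂g⁵ eg⁰.
CFSE(orbital) = 5×(-0.4Δ₀) + 0×(0.6Δ₀) = -2.0Δ₀; with Δ₀ = 33660 cm⁻¹ that is -67320 cm⁻¹.
High-spin d⁵ would be t₂g³ eg² with 0 pairs; low-spin has 2, so 2 excess pairs cost +2P = +59800 cm⁻¹.
Combining: -67320 + 59800 = -7520 cm⁻¹.

-7520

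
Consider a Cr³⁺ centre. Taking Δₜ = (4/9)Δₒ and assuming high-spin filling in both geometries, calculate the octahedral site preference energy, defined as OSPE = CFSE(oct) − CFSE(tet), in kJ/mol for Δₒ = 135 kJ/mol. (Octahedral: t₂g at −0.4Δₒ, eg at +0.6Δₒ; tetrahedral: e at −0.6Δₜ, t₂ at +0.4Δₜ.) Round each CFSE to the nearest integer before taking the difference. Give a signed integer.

-114

Group 6 minus oxidation state +3 gives a d³ configuration for Cr³⁺.
In an octahedral site d³ (HS) is t₂g³ eg⁰, giving CFSE(oct) = -1.2Δₒ = -162 kJ/mol.
In a tetrahedral site the filling is e² t₂¹: CFSE(tet) = -0.8Δₜ = -0.8 × (4/9)(135) = -48 kJ/mol.
OSPE = -162 − (-48) = -114 kJ/mol.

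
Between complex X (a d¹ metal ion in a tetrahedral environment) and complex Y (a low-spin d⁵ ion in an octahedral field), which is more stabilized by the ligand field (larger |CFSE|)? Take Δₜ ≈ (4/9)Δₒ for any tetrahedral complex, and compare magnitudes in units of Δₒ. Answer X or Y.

X: Tetrahedral splitting is small, so the complex is high-spin; e¹ t₂⁰, CFSE = -0.6Δₜ ≈ -0.27Δₒ.
Y: t₂g⁵ eg⁰, CFSE = -2.0Δₒ.
So Y has the larger |CFSE|.

Y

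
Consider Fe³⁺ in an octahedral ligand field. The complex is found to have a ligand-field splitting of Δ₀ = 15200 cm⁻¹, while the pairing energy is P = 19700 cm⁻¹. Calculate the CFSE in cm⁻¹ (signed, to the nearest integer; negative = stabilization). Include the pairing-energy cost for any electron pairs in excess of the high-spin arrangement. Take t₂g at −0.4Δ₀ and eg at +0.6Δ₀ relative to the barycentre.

0

Group 8 minus oxidation state +3 gives a d⁵ configuration for Fe³⁺.
Δ₀ < P, so pairing is avoided: the ground state is high-spin.
That gives t₂g³ eg².
Orbital CFSE = 0.0Δ₀ = 0.0 × 15200 = 0 cm⁻¹.
High-spin has no excess pairs, so no pairing correction applies.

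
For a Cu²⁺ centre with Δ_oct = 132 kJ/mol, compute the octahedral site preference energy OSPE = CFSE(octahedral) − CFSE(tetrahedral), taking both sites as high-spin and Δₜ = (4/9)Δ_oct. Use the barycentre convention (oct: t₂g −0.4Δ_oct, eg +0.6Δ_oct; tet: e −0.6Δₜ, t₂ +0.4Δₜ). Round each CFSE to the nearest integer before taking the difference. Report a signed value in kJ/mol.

Group 11 minus oxidation state +2 gives a d⁹ configuration for Cu²⁺.
In an octahedral site d⁹ (HS) is t₂g⁶ eg³, giving CFSE(oct) = -0.6Δ_oct = -79 kJ/mol.
In a tetrahedral site the filling is e⁴ t₂⁵: CFSE(tet) = -0.4Δₜ = -0.4 × (4/9)(132) = -23 kJ/mol.
OSPE = CFSE(oct) − CFSE(tet) = -79 − (-23) = -56 kJ/mol.

-56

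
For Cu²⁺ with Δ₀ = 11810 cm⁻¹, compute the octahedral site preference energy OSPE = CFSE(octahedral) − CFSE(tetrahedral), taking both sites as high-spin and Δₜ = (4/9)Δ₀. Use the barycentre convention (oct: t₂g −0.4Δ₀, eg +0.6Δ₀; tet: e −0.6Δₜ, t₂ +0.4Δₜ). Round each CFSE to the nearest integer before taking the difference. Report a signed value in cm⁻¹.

-4986

Cu is in group 11, so Cu²⁺ is d⁹ (11 − 2 = 9).
In an octahedral site d⁹ (HS) is t2g^6 e_g^3, giving CFSE(oct) = -0.6Δ₀ = -7086 cm⁻¹.
Tetrahedral: e^4 t2^5, CFSE = 4(−0.6) + 5(+0.4) = -0.4Δₜ = -0.4 × (4/9) × 11810 = -2100 cm⁻¹.
OSPE = CFSE(oct) − CFSE(tet) = -7086 − (-2100) = -4986 cm⁻¹.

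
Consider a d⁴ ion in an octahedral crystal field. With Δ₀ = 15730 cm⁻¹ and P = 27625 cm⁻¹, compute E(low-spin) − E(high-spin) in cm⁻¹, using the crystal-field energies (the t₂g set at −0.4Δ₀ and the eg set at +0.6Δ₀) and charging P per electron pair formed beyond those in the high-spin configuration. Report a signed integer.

11895

High-spin: t₂g³ eg¹, CFSE = -0.6Δ₀ = -9438 cm⁻¹.
For low-spin the configuration is t₂g⁴ eg⁰: orbital energy -1.6 × 15730 = -25168 cm⁻¹, and 1 additional pair relative to high-spin adds 27625 cm⁻¹, giving 2457 cm⁻¹.
Thus E(LS) − E(HS) = 11895 cm⁻¹.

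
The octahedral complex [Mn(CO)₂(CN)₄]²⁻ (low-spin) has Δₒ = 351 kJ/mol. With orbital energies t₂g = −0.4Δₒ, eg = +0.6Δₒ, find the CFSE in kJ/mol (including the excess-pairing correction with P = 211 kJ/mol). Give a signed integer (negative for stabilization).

Ligand charges: 2×(+0) from CO and 4×(-1) from CN⁻ sum to -4; with overall charge -2, Mn is +2.
Mn is in group 7, so Mn²⁺ is d⁵ (7 − 2 = 5).
Configuration: t₂g⁵ eg⁰.
CFSE(orbital) = 5×(-0.4Δₒ) + 0×(0.6Δₒ) = -2.0Δₒ; with Δₒ = 351 kJ/mol that is -702 kJ/mol.
Pairing penalty: 2 pairs vs 0 in the high-spin reference → 2 extra × P = 422 kJ/mol.
Combining: -702 + 422 = -280 kJ/mol.

-280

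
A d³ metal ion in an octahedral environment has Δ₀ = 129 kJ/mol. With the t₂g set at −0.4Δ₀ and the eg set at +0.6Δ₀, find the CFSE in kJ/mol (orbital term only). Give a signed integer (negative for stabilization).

-155

Electron filling gives t₂g³ eg⁰.
Orbital CFSE = 3(-0.4) + 0(0.6) = -1.2Δ₀ = -1.2 × 129 = -155 kJ/mol.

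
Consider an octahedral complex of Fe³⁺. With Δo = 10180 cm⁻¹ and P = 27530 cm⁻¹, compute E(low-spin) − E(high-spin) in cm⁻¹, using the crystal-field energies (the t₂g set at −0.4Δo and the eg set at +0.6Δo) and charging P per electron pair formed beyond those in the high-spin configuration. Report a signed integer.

Fe³⁺: group 8, so d-count = 8 − 3 = 5.
In the high-spin limit (t₂g³ eg²) the orbital term is 0.0Δo = 0 cm⁻¹, with no excess pairing.
Low-spin t₂g⁵ eg⁰ gives -2.0Δo = -20360 cm⁻¹, but forming 2 extra pairs costs 2P = 55060 cm⁻¹, so E(LS) = -20360 + 55060 = 34700 cm⁻¹.
The difference is 34700 − (0) = 34700 cm⁻¹, so high-spin lies lower.

34700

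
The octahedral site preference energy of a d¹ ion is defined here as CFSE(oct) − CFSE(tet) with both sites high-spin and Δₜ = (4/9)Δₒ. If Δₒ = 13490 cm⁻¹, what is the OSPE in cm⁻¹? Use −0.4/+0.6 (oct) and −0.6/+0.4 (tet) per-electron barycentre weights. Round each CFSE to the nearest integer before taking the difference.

-1799

Octahedral high-spin t₂g¹ eg⁰: CFSE = -0.4 × 13490 = -5396 cm⁻¹.
Tetrahedral e¹ t₂⁰ gives -0.6Δₜ = -0.6 × (4/9) × 13490 = -3597 cm⁻¹.
OSPE = -5396 − (-3597) = -1799 cm⁻¹.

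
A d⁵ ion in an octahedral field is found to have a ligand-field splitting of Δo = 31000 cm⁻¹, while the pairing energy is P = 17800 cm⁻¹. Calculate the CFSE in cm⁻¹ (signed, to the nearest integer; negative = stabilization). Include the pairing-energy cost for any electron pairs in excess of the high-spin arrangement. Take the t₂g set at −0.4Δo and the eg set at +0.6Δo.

Here Δo > P (31000 > 17800), so the low-spin state is favoured.
That gives t₂g⁵ eg⁰.
Orbital CFSE = -2.0Δo = -2.0 × 31000 = -62000 cm⁻¹.
Excess pairs vs high-spin: 2 − 0 = 2; pairing cost = +35600 cm⁻¹.
Net CFSE = -62000 + 35600 = -26400 cm⁻¹.

-26400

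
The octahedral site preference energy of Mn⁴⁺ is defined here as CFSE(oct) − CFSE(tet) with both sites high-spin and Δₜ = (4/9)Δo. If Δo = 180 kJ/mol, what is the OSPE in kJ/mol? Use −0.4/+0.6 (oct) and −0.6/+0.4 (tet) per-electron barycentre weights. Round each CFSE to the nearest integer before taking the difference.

Group 7 minus oxidation state +4 gives a d³ configuration for Mn⁴⁺.
Octahedral (high-spin): t2g^3 e_g^0, CFSE = 3(−0.4) + 0(+0.6) = -1.2Δo = -1.2 × 180 = -216 kJ/mol.
Tetrahedral e^2 t2^1 gives -0.8Δₜ = -0.8 × (4/9) × 180 = -64 kJ/mol.
OSPE = CFSE(oct) − CFSE(tet) = -216 − (-64) = -152 kJ/mol.

-152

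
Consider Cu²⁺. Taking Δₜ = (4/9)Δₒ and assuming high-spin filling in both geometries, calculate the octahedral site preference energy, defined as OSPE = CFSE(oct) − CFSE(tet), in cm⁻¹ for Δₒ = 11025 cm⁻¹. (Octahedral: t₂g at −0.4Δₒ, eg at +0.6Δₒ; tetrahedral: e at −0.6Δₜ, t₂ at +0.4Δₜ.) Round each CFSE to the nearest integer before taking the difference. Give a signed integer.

Cu is in group 11, so Cu²⁺ is d⁹ (11 − 2 = 9).
Octahedral (high-spin): t₂g⁶ eg³, CFSE = 6(−0.4) + 3(+0.6) = -0.6Δₒ = -0.6 × 11025 = -6615 cm⁻¹.
Tetrahedral e⁴ t₂⁵ gives -0.4Δₜ = -0.4 × (4/9) × 11025 = -1960 cm⁻¹.
Subtracting, OSPE = -6615 − (-1960) = -4655 cm⁻¹.

-4655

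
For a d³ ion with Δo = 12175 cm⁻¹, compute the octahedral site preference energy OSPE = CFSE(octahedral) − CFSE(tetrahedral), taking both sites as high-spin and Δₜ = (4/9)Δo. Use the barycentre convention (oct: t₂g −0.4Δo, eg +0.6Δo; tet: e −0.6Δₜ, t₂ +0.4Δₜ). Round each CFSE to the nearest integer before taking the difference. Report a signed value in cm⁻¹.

Octahedral high-spin t2g^3 e_g^0: CFSE = -1.2 × 12175 = -14610 cm⁻¹.
Tetrahedral: e^2 t2^1, CFSE = 2(−0.6) + 1(+0.4) = -0.8Δₜ = -0.8 × (4/9) × 12175 = -4329 cm⁻¹.
OSPE = -14610 − (-4329) = -10281 cm⁻¹.

-10281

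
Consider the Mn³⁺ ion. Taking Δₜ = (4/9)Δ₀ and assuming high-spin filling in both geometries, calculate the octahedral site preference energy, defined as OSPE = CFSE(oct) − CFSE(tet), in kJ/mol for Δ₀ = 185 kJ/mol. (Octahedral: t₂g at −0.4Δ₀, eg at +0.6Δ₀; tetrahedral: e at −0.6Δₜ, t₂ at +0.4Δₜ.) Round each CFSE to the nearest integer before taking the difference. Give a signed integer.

Mn³⁺: group 7, so d-count = 7 − 3 = 4.
In an octahedral site d⁴ (HS) is t₂g³ eg¹, giving CFSE(oct) = -0.6Δ₀ = -111 kJ/mol.
Tetrahedral: e² t₂², CFSE = 2(−0.6) + 2(+0.4) = -0.4Δₜ = -0.4 × (4/9) × 185 = -33 kJ/mol.
OSPE = CFSE(oct) − CFSE(tet) = -111 − (-33) = -78 kJ/mol.

-78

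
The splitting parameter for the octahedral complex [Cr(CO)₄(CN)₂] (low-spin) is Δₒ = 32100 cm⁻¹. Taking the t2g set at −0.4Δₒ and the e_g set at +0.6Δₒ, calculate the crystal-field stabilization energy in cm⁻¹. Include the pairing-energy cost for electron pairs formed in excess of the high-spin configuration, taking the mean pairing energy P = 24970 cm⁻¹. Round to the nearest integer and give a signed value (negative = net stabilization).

Ligand charges: 4×(+0) from CO and 2×(-1) from CN⁻ sum to -2; with overall charge +0, Cr is +2.
Group 6 minus oxidation state +2 gives a d⁴ configuration for Cr²⁺.
Configuration: t2g^4 e_g^0.
Orbital CFSE = 4(-0.4) + 0(0.6) = -1.6Δₒ = -1.6 × 32100 = -51360 cm⁻¹.
Relative to high-spin t2g^3 e_g^1 (0 paired), the low-spin configuration has 1 additional pair, contributing +1 × 24970 = +24970 cm⁻¹.
Overall CFSE = -51360 + 24970 = -26390 cm⁻¹.

-26390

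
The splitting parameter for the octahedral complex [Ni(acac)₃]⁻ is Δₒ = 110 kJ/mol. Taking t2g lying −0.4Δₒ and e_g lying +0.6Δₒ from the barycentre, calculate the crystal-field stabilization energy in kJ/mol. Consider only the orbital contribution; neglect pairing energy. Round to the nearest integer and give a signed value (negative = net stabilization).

Each acac⁻ contributes -1; 3 × (-1) = -3. With overall charge -1, Ni is in the +2 oxidation state.
Group 10 minus oxidation state +2 gives a d⁸ configuration for Ni²⁺.
For octahedral d⁸ the high- and low-spin configurations coincide.
Configuration: t2g^6 e_g^2.
CFSE(orbital) = 6×(-0.4Δₒ) + 2×(0.6Δₒ) = -1.2Δₒ; with Δₒ = 110 kJ/mol that is -132 kJ/mol.

-132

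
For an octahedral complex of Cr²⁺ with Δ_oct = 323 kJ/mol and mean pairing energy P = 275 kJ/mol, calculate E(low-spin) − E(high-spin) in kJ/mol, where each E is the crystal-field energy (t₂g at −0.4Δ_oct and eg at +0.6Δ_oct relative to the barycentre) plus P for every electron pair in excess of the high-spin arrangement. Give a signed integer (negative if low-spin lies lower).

-48

Group 6 minus oxidation state +2 gives a d⁴ configuration for Cr²⁺.
In the high-spin limit (t₂g³ eg¹) the orbital term is -0.6Δ_oct = -194 kJ/mol, with no excess pairing.
Low-spin: t₂g⁴ eg⁰, orbital CFSE = -1.6Δ_oct = -517 kJ/mol; plus 1 excess pair × P = +275 kJ/mol; total -242 kJ/mol.
Thus E(LS) − E(HS) = -48 kJ/mol.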